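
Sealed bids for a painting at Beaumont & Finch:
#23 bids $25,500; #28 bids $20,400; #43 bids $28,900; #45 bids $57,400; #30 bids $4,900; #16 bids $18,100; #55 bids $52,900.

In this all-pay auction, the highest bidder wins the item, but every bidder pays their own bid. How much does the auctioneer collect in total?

Total revenue: $208,100

All-pay auction: the highest bidder wins the item, but every bidder pays their own bid.
Bids ranked: 57,400 (#45) > 52,900 (#55) > 28,900 (#43) > 25,500 (#23) > 20,400 (#28) > 18,100 (#16) > …
#45 wins with the top bid; all bids are sunk regardless.
Every bidder forfeits their bid regardless of winning.
Revenue = 25,500 + 20,400 + 28,900 + 57,400 + 4,900 + 18,100 + 52,900 = $208,100.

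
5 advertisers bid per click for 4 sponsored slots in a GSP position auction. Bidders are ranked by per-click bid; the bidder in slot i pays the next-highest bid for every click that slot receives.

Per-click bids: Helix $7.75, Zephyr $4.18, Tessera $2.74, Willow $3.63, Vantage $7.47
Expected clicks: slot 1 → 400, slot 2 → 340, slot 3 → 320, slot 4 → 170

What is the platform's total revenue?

Per-click bids in order: $7.75 (Helix) > $7.47 (Vantage) > $4.18 (Zephyr) > $3.63 (Willow) > $2.74 (Tessera)
Slot 1: Helix pays $7.47 × 400 = $2988.00
Slot 2: Vantage pays $4.18 × 340 = $1421.20
Slot 3: Zephyr pays $3.63 × 320 = $1161.60
Slot 4: Willow pays $2.74 × 170 = $465.80
Total = $6036.60

Total revenue: $6036.60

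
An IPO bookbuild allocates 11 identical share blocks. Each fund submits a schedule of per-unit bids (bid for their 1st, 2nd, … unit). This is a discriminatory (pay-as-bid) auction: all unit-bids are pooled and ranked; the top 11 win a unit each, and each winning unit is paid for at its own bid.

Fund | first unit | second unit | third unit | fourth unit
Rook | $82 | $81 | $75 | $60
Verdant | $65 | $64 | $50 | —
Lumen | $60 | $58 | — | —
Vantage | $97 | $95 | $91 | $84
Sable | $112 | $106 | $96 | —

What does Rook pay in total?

Rook pays $238

Pooled unit-bids ranked (top 11): 112 (Sable-1), 106 (Sable-2), 97 (Vantage-1), 96 (Sable-3), 95 (Vantage-2), 91 (Vantage-3), 84 (Vantage-4), 82 (Rook-1), 81 (Rook-2), 75 (Rook-3), 65 (Verdant-1)
Next rejected bid: $64 (not a price — pay-as-bid).
Rook's winning unit-bids: 82 + 81 + 75 = $238.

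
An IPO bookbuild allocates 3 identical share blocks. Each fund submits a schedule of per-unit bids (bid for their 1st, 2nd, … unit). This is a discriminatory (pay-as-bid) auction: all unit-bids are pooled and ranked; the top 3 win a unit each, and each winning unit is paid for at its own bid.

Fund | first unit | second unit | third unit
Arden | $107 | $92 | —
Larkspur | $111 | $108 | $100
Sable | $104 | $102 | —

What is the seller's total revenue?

All unit-bids, highest first — top 3: 111 (Larkspur-1), 108 (Larkspur-2), 107 (Arden-1)
Next rejected bid: $104 (not a price — pay-as-bid).
Each winning unit pays its own bid.
Revenue = 111 + 108 + 107 = $326.

Total revenue: $326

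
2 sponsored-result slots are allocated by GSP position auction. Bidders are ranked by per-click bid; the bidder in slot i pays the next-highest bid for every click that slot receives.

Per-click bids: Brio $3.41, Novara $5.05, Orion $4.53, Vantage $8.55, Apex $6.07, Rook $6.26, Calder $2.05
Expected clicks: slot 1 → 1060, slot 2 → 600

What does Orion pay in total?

Per-click bids in order: $8.55 (Vantage) > $6.26 (Rook) > $6.07 (Apex) > …
Orion ranks below slot 2 → no slot, pays nothing.

Orion pays $0.00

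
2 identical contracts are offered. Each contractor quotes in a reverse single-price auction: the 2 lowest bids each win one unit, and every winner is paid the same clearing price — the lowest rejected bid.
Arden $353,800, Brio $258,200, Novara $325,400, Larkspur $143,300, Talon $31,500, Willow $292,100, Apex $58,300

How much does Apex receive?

Apex is paid $143,300

Ordering the bids: 31,500 (Talon), 58,300 (Apex), 143,300 (Larkspur), 258,200 (Brio), …
The 2 lowest are Talon, Apex.
First losing bid is Larkspur's $143,300, which sets the uniform price.
Apex wins → is paid $143,300.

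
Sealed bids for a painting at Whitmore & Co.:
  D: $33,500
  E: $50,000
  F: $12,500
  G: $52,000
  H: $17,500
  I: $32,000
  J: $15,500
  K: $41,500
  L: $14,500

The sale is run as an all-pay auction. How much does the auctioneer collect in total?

Total revenue: $269,000

Bids ranked: 52,000 (G) > 50,000 (E) > 41,500 (K) > 33,500 (D) > 32,000 (I) > 17,500 (H) > …
Every bidder forfeits their bid regardless of winning.
Revenue = 33,500 + 50,000 + 12,500 + 52,000 + 17,500 + 32,000 + 15,500 + 41,500 + 14,500 = $269,000.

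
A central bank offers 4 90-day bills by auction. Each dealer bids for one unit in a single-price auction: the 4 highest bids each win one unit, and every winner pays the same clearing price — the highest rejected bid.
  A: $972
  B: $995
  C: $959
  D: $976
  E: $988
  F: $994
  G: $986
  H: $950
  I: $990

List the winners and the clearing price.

Ordering the bids: 995 (B), 994 (F), 990 (I), 988 (E), 986 (G), 976 (D), …
Winners (4 units): B, F, I, E.
First losing bid is G's $986, which sets the uniform price.

B, F, I, E; each pays $986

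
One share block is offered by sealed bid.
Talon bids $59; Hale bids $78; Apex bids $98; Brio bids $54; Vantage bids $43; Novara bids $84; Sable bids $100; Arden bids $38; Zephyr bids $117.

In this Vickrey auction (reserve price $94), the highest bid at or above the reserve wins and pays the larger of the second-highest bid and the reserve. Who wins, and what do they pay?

Sorting bids: 117 (Zephyr) > 100 (Sable) > 98 (Apex) > 84 (Novara) > 78 (Hale) > 59 (Talon) > …
Highest eligible bid: Zephyr at $117.
max(second-highest $100, reserve $94) = $100; the reserve does not bind.

Zephyr pays $100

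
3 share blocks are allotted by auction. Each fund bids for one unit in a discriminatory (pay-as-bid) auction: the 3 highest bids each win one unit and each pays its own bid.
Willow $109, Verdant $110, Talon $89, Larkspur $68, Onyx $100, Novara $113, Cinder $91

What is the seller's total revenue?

Total revenue: $332

Sorting: 113 (Novara), 110 (Verdant), 109 (Willow), 100 (Onyx), 91 (Cinder), …
Top 3: Novara, Verdant, Willow.
Total revenue = 113 + 110 + 109 = $332.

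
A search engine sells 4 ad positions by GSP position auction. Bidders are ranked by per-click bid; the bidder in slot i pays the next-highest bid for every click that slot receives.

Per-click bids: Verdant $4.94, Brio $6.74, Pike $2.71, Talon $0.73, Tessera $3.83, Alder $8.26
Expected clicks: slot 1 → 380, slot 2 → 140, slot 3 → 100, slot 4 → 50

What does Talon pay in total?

Sorting advertisers: $8.26 (Alder) > $6.74 (Brio) > $4.94 (Verdant) > $3.83 (Tessera) > $2.71 (Pike) > …
Talon ranks below slot 4 → no slot, pays nothing.

Talon pays $0.00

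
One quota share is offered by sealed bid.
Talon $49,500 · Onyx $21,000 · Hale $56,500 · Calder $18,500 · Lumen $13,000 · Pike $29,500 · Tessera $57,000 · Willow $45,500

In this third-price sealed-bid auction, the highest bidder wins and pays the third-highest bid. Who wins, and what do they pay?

Tessera pays $49,500

Bids ranked: 57,000 (Tessera) > 56,500 (Hale) > 49,500 (Talon) > 45,500 (Willow) > 29,500 (Pike) > 21,000 (Onyx) > …
Tessera wins; payment is bid #3 in the ranking = $49,500.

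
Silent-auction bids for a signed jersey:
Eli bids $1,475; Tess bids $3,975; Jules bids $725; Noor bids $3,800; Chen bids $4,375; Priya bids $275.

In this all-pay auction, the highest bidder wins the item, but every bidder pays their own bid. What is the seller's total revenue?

Bids in order: 4,375 (Chen) > 3,975 (Tess) > 3,800 (Noor) > 1,475 (Eli) > 725 (Jules) > 275 (Priya)
Chen wins with the top bid; all bids are sunk regardless.
Every bidder forfeits their bid regardless of winning.
Revenue = 1,475 + 3,975 + 725 + 3,800 + 4,375 + 275 = $14,625.

Total revenue: $14,625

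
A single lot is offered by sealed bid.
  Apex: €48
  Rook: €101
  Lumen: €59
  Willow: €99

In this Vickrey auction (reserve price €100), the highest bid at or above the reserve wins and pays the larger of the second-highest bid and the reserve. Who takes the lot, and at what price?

Sorting bids: 101 (Rook) > 99 (Willow) > 59 (Lumen) > 48 (Apex)
Rook has the top bid at or above the reserve (€101).
Second-highest bid €99 is below the reserve €100, so the reserve binds → payment €100.

Rook pays €100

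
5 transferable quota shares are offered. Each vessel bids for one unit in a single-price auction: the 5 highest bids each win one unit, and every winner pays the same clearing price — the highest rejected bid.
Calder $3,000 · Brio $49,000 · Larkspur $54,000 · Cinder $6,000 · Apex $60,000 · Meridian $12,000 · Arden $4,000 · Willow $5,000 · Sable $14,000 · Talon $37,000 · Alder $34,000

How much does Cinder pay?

Cinder pays $0

Sorting: 60,000 (Apex), 54,000 (Larkspur), 49,000 (Brio), 37,000 (Talon), 34,000 (Alder), 14,000 (Sable), 12,000 (Meridian), …
The 5 highest are Apex, Larkspur, Brio, Talon, Alder.
First losing bid is Sable's $14,000, which sets the uniform price.
Cinder does not win → pays $0.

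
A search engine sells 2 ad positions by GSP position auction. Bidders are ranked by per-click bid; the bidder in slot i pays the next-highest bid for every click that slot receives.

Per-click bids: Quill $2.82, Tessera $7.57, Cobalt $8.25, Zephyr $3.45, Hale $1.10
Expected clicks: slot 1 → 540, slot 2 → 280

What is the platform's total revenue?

Total revenue: $5053.80

Sorting advertisers: $8.25 (Cobalt) > $7.57 (Tessera) > $3.45 (Zephyr) > …
Slot 1: Cobalt pays $7.57 × 540 = $4087.80
Slot 2: Tessera pays $3.45 × 280 = $966.00
Total = $5053.80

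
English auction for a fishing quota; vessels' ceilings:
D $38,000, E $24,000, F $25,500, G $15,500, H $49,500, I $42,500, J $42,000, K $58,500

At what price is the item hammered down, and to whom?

Limits ranked: 58,500 (K) > 49,500 (H) > 42,500 (I) > 42,000 (J) > 38,000 (D) > 25,500 (F) > …
Once the price passes $49,500, only K is left; the hammer falls at H's limit of $49,500.

K wins at $49,500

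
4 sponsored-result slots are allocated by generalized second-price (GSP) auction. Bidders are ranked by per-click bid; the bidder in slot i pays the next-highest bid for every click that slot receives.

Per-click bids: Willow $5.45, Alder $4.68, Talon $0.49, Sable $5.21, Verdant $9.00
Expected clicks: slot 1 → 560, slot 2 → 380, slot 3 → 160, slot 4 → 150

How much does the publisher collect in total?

Total revenue: $5854.10

Sorting advertisers: $9.00 (Verdant) > $5.45 (Willow) > $5.21 (Sable) > $4.68 (Alder) > $0.49 (Talon)
Slot 1: Verdant pays $5.45 × 560 = $3052.00
Slot 2: Willow pays $5.21 × 380 = $1979.80
Slot 3: Sable pays $4.68 × 160 = $748.80
Slot 4: Alder pays $0.49 × 150 = $73.50
Total = $5854.10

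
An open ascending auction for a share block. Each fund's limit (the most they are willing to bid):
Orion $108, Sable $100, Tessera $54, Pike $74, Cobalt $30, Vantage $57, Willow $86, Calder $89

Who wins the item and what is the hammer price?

Rule: the price rises until one bidder remains; the winner pays the price at which the last rival dropped out.
Limits in order: 108 (Orion) > 100 (Sable) > 89 (Calder) > 86 (Willow) > 74 (Pike) > 57 (Vantage) > …
Sable is the last rival to drop out, at $100; Orion remains and wins at that price.

Orion wins at $100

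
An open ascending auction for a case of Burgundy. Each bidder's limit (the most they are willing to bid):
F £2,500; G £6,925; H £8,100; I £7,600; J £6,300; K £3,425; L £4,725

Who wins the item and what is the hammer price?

Limits in order: 8,100 (H) > 7,600 (I) > 6,925 (G) > 6,300 (J) > 4,725 (L) > 3,425 (K) > …
Once the price passes £7,600, only H is left; the hammer falls at I's limit of £7,600.

H wins at £7,600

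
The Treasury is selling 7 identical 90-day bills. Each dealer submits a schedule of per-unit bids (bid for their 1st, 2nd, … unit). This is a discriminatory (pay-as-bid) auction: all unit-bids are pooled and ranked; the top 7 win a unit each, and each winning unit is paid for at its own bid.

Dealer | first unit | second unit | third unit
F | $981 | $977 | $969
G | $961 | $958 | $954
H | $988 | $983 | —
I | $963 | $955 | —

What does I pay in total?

Pooled unit-bids ranked (top 7): 988 (H-1), 983 (H-2), 981 (F-1), 977 (F-2), 969 (F-3), 963 (I-1), 961 (G-1)
Next rejected bid: $958 (not a price — pay-as-bid).
I's winning unit-bids: 963 = $963.

I pays $963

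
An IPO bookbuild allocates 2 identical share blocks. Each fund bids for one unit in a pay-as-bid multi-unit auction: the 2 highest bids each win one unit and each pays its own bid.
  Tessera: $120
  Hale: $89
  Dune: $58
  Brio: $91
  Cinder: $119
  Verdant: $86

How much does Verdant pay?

Sorting: 120 (Tessera), 119 (Cinder), 91 (Brio), 89 (Hale), …
Winners (2 units): Tessera, Cinder.
Verdant does not win → $0.

Verdant pays $0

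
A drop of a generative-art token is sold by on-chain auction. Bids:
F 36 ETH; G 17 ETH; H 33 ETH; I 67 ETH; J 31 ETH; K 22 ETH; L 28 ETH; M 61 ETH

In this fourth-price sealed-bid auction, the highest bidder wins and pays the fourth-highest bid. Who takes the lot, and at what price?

I pays 33 ETH

Sorting bids: 67 (I) > 61 (M) > 36 (F) > 33 (H) > 31 (J) > 28 (L) > …
I is highest; pays the fourth-highest bid, 33 ETH.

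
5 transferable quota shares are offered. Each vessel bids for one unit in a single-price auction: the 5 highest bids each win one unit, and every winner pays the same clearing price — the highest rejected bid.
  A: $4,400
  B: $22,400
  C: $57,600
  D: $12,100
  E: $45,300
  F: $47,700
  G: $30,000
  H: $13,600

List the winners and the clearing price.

Ordering the bids: 57,600 (C), 47,700 (F), 45,300 (E), 30,000 (G), 22,400 (B), 13,600 (H), 12,100 (D), …
Top 5: C, F, E, G, B.
First losing bid is H's $13,600, which sets the uniform price.

C, F, E, G, B; each pays $13,600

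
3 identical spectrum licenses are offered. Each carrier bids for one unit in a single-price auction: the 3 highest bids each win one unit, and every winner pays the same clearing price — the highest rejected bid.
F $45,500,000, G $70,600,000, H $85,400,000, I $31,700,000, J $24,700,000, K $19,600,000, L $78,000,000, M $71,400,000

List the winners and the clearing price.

H, L, M; each pays $70,600,000

Bids ranked high→low: 85,400,000 (H), 78,000,000 (L), 71,400,000 (M), 70,600,000 (G), 45,500,000 (F), …
Top 3: H, L, M.
Highest unsuccessful bid: $70,600,000 → clearing price.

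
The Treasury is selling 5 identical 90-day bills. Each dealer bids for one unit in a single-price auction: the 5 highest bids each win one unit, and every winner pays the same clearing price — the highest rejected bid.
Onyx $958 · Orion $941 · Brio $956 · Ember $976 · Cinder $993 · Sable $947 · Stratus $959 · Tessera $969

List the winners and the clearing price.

Cinder, Ember, Tessera, Stratus, Onyx; each pays $956

Sorting: 993 (Cinder), 976 (Ember), 969 (Tessera), 959 (Stratus), 958 (Onyx), 956 (Brio), 947 (Sable), …
The 5 highest are Cinder, Ember, Tessera, Stratus, Onyx.
Clearing price = highest rejected bid = $956.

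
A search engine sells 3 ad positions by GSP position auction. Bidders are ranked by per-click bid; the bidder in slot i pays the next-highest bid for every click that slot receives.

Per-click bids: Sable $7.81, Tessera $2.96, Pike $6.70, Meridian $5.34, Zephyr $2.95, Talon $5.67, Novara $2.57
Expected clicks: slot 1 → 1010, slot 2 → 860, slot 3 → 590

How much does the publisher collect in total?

Per-click bids in order: $7.81 (Sable) > $6.70 (Pike) > $5.67 (Talon) > $5.34 (Meridian) > …
Slot 1: Sable pays $6.70 × 1010 = $6767.00
Slot 2: Pike pays $5.67 × 860 = $4876.20
Slot 3: Talon pays $5.34 × 590 = $3150.60
Total = $14793.80

Total revenue: $14793.80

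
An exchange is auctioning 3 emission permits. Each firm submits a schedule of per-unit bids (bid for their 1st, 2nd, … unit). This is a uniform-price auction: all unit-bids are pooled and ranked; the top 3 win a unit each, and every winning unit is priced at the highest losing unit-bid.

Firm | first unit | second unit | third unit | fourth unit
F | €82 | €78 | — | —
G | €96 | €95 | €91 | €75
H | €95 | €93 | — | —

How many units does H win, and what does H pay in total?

Pooled unit-bids ranked (top 3): 96 (G-1), 95 (G-2), 95 (H-1)
First bid not allocated: €93.
H wins 1 unit(s) at €93 each.

H: 1 unit, pays €93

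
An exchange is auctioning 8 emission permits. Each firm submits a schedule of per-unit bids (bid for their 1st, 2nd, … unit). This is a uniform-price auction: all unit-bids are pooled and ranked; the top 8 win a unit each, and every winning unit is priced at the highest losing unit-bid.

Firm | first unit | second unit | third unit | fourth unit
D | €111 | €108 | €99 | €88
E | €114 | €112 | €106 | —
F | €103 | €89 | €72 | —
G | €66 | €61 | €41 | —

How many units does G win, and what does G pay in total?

G: 0 units, pays €0

All unit-bids, highest first — top 8: 114 (E-1), 112 (E-2), 111 (D-1), 108 (D-2), 106 (E-3), 103 (F-1), 99 (D-3), 89 (F-2)
Highest rejected unit-bid = €88.
G wins 0 unit(s) at €88 each.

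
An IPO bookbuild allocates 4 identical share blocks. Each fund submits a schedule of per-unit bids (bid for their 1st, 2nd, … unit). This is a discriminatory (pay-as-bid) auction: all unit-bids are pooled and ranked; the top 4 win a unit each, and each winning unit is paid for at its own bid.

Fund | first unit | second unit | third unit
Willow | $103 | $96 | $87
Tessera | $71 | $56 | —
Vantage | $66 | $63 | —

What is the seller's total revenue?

Total revenue: $357

Merging the schedules and taking the best 4: 103 (Willow-1), 96 (Willow-2), 87 (Willow-3), 71 (Tessera-1)
Next rejected bid: $66 (not a price — pay-as-bid).
Each winning unit pays its own bid.
Revenue = 103 + 96 + 87 + 71 = $357.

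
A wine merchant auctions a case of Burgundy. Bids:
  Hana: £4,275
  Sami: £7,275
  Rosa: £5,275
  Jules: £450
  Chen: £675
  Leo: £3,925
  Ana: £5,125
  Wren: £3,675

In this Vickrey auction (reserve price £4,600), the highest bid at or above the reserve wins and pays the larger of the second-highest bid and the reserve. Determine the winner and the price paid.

Vickrey auction (reserve price £4,600): the highest bid at or above the reserve wins and pays the larger of the second-highest bid and the reserve.
Sorting bids: 7,275 (Sami) > 5,275 (Rosa) > 5,125 (Ana) > 4,275 (Hana) > 3,925 (Leo) > 3,675 (Wren) > …
Sami has the top bid at or above the reserve (£7,275).
max(second-highest £5,275, reserve £4,600) = £5,275; the reserve does not bind.

Sami pays £5,275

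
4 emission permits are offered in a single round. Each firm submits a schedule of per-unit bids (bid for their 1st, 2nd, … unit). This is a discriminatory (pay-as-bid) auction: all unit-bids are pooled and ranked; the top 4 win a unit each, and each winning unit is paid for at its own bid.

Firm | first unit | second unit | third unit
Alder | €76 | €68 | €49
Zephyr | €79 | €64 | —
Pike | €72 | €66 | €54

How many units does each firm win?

Pooled unit-bids ranked (top 4): 79 (Zephyr-1), 76 (Alder-1), 72 (Pike-1), 68 (Alder-2)
Next rejected bid: €66 (not a price — pay-as-bid).
Allocation: Alder 2, Pike 1, Zephyr 1.

Alder 2, Pike 1, Zephyr 1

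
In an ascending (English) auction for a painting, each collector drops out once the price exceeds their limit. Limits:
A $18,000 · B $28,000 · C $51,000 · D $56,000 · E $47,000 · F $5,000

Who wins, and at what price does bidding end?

Limits ranked: 56,000 (D) > 51,000 (C) > 47,000 (E) > 28,000 (B) > 18,000 (A) > 5,000 (F)
Bidding ends when C exits at $51,000; D takes it.

D wins at $51,000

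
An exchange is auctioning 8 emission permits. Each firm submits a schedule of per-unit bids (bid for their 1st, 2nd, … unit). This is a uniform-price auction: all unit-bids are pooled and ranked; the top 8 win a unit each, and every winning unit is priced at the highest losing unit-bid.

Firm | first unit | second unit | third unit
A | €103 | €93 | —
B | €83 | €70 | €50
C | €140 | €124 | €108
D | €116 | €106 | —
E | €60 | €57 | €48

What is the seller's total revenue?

All unit-bids, highest first — top 8: 140 (C-1), 124 (C-2), 116 (D-1), 108 (C-3), 106 (D-2), 103 (A-1), 93 (A-2), 83 (B-1)
The (k+1)-th unit-bid is €70.
Allocation: A 2, B 1, C 3, D 2. Every unit priced at €70.
Revenue = 8 × 70 = €560.

Total revenue: €560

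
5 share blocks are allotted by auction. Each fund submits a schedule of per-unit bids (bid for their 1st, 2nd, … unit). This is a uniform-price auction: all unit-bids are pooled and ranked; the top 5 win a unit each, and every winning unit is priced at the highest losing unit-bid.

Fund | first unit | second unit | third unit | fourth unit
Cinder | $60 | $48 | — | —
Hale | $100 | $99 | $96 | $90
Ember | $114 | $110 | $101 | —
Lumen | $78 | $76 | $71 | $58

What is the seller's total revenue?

All unit-bids, highest first — top 5: 114 (Ember-1), 110 (Ember-2), 101 (Ember-3), 100 (Hale-1), 99 (Hale-2)
Highest rejected unit-bid = $96.
Allocation: Ember 3, Hale 2. Every unit priced at $96.
Revenue = 5 × 96 = $480.

Total revenue: $480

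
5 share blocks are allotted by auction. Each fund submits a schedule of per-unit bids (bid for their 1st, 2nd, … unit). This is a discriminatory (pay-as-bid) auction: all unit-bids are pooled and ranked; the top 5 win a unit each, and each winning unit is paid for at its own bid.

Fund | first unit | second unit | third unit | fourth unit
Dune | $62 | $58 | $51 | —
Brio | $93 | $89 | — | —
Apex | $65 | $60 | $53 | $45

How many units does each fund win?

All unit-bids, highest first — top 5: 93 (Brio-1), 89 (Brio-2), 65 (Apex-1), 62 (Dune-1), 60 (Apex-2)
Next rejected bid: $58 (not a price — pay-as-bid).
Allocation: Apex 2, Brio 2, Dune 1.

Apex 2, Brio 2, Dune 1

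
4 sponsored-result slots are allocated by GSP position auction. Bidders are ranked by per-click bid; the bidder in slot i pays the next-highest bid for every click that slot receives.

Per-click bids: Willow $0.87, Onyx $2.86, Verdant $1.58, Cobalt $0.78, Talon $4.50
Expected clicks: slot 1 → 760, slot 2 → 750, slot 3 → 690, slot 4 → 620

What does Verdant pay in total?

Verdant pays $600.30

Sorting advertisers: $4.50 (Talon) > $2.86 (Onyx) > $1.58 (Verdant) > $0.87 (Willow) > $0.78 (Cobalt)
Verdant holds slot 3 → pays next bid $0.87 × 690 clicks = $600.30.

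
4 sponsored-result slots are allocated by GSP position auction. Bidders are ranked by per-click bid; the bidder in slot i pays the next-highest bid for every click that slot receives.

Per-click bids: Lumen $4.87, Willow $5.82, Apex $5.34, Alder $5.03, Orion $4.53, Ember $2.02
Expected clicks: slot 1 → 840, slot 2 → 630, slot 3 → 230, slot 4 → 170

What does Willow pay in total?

Per-click bids in order: $5.82 (Willow) > $5.34 (Apex) > $5.03 (Alder) > $4.87 (Lumen) > $4.53 (Orion) > …
Willow holds slot 1 → pays next bid $5.34 × 840 clicks = $4485.60.

Willow pays $4485.60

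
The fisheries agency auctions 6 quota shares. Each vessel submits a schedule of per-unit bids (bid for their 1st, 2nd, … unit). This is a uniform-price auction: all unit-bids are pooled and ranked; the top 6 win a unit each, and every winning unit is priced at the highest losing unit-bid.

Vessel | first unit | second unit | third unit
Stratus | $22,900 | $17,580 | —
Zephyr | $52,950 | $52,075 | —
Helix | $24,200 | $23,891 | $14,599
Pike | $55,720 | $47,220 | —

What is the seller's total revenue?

Pooled unit-bids ranked (top 6): 55,720 (Pike-1), 52,950 (Zephyr-1), 52,075 (Zephyr-2), 47,220 (Pike-2), 24,200 (Helix-1), 23,891 (Helix-2)
The (k+1)-th unit-bid is $22,900.
Allocation: Helix 2, Pike 2, Zephyr 2. Every unit priced at $22,900.
Revenue = 6 × 22,900 = $137,400.

Total revenue: $137,400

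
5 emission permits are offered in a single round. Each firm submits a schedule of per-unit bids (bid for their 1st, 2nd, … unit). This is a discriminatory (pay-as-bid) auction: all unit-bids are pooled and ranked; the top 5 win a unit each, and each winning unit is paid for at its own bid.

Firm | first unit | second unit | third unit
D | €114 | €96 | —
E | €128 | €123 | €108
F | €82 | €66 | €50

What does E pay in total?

E pays €359

Merging the schedules and taking the best 5: 128 (E-1), 123 (E-2), 114 (D-1), 108 (E-3), 96 (D-2)
Next rejected bid: €82 (not a price — pay-as-bid).
E's winning unit-bids: 128 + 123 + 108 = €359.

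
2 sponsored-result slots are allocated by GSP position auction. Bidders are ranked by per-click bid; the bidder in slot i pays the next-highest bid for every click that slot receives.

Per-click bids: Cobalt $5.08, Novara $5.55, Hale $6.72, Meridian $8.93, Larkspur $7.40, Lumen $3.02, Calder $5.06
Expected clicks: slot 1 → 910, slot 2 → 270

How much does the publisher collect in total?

Ranked by bid: $8.93 (Meridian) > $7.40 (Larkspur) > $6.72 (Hale) > …
Slot 1: Meridian pays $7.40 × 910 = $6734.00
Slot 2: Larkspur pays $6.72 × 270 = $1814.40
Total = $8548.40

Total revenue: $8548.40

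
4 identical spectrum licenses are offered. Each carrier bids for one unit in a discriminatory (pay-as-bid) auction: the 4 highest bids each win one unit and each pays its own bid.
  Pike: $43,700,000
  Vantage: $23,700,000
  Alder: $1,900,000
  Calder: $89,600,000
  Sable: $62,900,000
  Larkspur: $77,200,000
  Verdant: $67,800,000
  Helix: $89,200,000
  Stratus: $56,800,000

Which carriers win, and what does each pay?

Calder $89,600,000, Helix $89,200,000, Larkspur $77,200,000, Verdant $67,800,000

Ordering the bids: 89,600,000 (Calder), 89,200,000 (Helix), 77,200,000 (Larkspur), 67,800,000 (Verdant), 62,900,000 (Sable), 56,800,000 (Stratus), …
Top 4: Calder, Helix, Larkspur, Verdant.
Each winner pays its own bid: Calder $89,600,000, Helix $89,200,000, Larkspur $77,200,000, Verdant $67,800,000.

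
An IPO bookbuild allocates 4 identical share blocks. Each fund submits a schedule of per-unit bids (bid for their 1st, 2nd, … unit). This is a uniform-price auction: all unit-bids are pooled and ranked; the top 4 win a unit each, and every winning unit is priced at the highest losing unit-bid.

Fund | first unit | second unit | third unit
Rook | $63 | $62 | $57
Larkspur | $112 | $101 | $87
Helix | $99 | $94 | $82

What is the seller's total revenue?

All unit-bids, highest first — top 4: 112 (Larkspur-1), 101 (Larkspur-2), 99 (Helix-1), 94 (Helix-2)
The (k+1)-th unit-bid is $87.
Allocation: Helix 2, Larkspur 2. Every unit priced at $87.
Revenue = 4 × 87 = $348.

Total revenue: $348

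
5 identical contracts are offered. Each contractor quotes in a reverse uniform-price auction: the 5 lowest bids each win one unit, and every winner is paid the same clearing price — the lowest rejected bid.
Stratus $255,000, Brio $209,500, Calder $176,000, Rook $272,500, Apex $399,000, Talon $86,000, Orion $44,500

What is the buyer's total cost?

Total cost: $1,362,500

Bids ranked low→high: 44,500 (Orion), 86,000 (Talon), 176,000 (Calder), 209,500 (Brio), 255,000 (Stratus), 272,500 (Rook), 399,000 (Apex)
Winners (5 units): Orion, Talon, Calder, Brio, Stratus.
First losing bid is Rook's $272,500, which sets the uniform price.
Total cost = 5 × $272,500 = $1,362,500.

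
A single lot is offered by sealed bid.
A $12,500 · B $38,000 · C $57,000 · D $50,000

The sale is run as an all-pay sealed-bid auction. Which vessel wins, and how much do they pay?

C pays $57,000

Bids ranked: 57,000 (C) > 50,000 (D) > 38,000 (B) > 12,500 (A)
C wins with the top bid; all bids are sunk regardless.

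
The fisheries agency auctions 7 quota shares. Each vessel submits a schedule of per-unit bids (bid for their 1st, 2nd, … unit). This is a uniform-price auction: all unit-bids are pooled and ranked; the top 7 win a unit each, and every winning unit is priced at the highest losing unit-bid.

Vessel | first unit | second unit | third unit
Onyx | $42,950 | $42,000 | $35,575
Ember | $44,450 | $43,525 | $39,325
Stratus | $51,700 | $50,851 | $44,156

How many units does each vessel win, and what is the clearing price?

Pooled unit-bids ranked (top 7): 51,700 (Stratus-1), 50,851 (Stratus-2), 44,450 (Ember-1), 44,156 (Stratus-3), 43,525 (Ember-2), 42,950 (Onyx-1), 42,000 (Onyx-2)
Highest rejected unit-bid = $39,325.
Allocation: Ember 2, Onyx 2, Stratus 3.

Ember 2, Onyx 2, Stratus 3; clearing price $39,325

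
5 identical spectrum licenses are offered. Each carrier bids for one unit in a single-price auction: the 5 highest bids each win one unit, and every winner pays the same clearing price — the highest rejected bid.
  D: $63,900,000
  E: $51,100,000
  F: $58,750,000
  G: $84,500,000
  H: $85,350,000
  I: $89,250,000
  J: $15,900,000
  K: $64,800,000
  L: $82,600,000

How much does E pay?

E pays $0

Bids ranked high→low: 89,250,000 (I), 85,350,000 (H), 84,500,000 (G), 82,600,000 (L), 64,800,000 (K), 63,900,000 (D), 58,750,000 (F), …
Top 5: I, H, G, L, K.
Highest unsuccessful bid: $63,900,000 → clearing price.
E does not win → pays $0.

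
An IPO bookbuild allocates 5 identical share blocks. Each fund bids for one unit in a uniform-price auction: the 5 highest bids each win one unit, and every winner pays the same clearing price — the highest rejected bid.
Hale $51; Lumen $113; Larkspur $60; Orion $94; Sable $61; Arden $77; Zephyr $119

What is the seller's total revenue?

Bids ranked high→low: 119 (Zephyr), 113 (Lumen), 94 (Orion), 77 (Arden), 61 (Sable), 60 (Larkspur), 51 (Hale)
The 5 highest are Zephyr, Lumen, Orion, Arden, Sable.
Highest unsuccessful bid: $60 → clearing price.
Total revenue = 5 × $60 = $300.

Total revenue: $300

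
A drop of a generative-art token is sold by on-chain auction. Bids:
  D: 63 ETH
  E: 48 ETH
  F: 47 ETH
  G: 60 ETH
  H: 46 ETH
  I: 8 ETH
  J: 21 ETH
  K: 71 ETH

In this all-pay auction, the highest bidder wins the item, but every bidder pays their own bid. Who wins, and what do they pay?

Bids ranked: 71 (K) > 63 (D) > 60 (G) > 48 (E) > 47 (F) > 46 (H) > …
K wins with the top bid; all bids are sunk regardless.

K pays 71 ETH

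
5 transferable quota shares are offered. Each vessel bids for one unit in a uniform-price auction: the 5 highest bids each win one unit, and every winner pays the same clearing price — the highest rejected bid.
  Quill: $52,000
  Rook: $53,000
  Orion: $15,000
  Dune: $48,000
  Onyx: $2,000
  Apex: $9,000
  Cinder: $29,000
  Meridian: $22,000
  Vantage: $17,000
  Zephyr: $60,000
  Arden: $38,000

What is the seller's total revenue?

Bids ranked high→low: 60,000 (Zephyr), 53,000 (Rook), 52,000 (Quill), 48,000 (Dune), 38,000 (Arden), 29,000 (Cinder), 22,000 (Meridian), …
The 5 highest are Zephyr, Rook, Quill, Dune, Arden.
Clearing price = highest rejected bid = $29,000.
Total revenue = 5 × $29,000 = $145,000.

Total revenue: $145,000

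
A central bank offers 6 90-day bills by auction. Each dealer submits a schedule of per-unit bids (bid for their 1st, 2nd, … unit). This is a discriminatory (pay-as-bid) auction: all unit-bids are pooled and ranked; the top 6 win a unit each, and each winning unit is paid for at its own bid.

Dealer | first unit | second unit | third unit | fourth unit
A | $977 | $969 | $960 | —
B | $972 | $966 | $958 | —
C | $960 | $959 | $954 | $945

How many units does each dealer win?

Merging the schedules and taking the best 6: 977 (A-1), 972 (B-1), 969 (A-2), 966 (B-2), 960 (A-3), 960 (C-1)
Next rejected bid: $959 (not a price — pay-as-bid).
Allocation: A 3, B 2, C 1.

A 3, B 2, C 1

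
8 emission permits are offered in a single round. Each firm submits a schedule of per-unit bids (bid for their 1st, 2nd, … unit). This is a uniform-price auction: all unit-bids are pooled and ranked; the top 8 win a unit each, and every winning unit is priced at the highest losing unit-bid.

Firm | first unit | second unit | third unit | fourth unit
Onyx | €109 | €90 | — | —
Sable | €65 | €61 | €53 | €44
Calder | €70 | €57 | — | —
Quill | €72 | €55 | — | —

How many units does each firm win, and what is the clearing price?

Pooled unit-bids ranked (top 8): 109 (Onyx-1), 90 (Onyx-2), 72 (Quill-1), 70 (Calder-1), 65 (Sable-1), 61 (Sable-2), 57 (Calder-2), 55 (Quill-2)
First bid not allocated: €53.
Allocation: Calder 2, Onyx 2, Quill 2, Sable 2.

Calder 2, Onyx 2, Quill 2, Sable 2; clearing price €53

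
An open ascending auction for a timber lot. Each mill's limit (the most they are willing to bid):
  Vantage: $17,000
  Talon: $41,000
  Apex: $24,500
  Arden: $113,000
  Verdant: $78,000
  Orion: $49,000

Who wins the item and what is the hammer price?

Arden wins at $78,000

Ascending (English) auction: the price rises until one bidder remains; the winner pays the price at which the last rival dropped out.
Limits in order: 113,000 (Arden) > 78,000 (Verdant) > 49,000 (Orion) > 41,000 (Talon) > 24,500 (Apex) > 17,000 (Vantage)
Bidding ends when Verdant exits at $78,000; Arden takes it.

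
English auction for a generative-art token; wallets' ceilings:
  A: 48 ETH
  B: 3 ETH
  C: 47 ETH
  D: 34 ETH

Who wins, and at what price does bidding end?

Rule: the price rises until one bidder remains; the winner pays the price at which the last rival dropped out.
Sorting limits: 48 (A) > 47 (C) > 34 (D) > 3 (B)
C is the last rival to drop out, at 47 ETH; A remains and wins at that price.

A wins at 47 ETH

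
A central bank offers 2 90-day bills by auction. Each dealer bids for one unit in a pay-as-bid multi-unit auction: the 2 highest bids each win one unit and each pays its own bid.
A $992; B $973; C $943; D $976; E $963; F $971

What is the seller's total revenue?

Total revenue: $1,968

Ordering the bids: 992 (A), 976 (D), 973 (B), 971 (F), …
The 2 highest are A, D.
Total revenue = 992 + 976 = $1,968.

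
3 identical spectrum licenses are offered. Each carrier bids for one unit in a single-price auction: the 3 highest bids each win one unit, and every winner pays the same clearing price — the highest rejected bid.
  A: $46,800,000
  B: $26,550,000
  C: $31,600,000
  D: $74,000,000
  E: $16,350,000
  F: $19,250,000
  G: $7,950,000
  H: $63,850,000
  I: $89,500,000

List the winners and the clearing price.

I, D, H; each pays $46,800,000

Bids ranked high→low: 89,500,000 (I), 74,000,000 (D), 63,850,000 (H), 46,800,000 (A), 31,600,000 (C), …
Top 3: I, D, H.
Clearing price = highest rejected bid = $46,800,000.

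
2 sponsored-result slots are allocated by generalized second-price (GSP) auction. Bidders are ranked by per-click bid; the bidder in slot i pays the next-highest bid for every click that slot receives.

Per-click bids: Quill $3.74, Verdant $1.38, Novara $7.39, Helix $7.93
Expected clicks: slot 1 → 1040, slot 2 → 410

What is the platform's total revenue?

Total revenue: $9219.00

Sorting advertisers: $7.93 (Helix) > $7.39 (Novara) > $3.74 (Quill) > …
Slot 1: Helix pays $7.39 × 1040 = $7685.60
Slot 2: Novara pays $3.74 × 410 = $1533.40
Total = $9219.00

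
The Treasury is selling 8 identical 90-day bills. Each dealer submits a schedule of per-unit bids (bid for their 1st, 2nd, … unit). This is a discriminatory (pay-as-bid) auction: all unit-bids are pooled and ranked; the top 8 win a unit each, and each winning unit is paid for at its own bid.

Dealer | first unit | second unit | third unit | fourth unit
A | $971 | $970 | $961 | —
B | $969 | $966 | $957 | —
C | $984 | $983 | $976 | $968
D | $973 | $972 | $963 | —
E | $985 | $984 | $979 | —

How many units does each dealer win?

All unit-bids, highest first — top 8: 985 (E-1), 984 (C-1), 984 (E-2), 983 (C-2), 979 (E-3), 976 (C-3), 973 (D-1), 972 (D-2)
Next rejected bid: $971 (not a price — pay-as-bid).
Allocation: C 3, D 2, E 3.

C 3, D 2, E 3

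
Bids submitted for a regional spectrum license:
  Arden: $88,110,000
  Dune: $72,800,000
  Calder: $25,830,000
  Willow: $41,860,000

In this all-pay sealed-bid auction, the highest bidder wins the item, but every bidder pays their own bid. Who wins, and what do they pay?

Sorting bids: 88,110,000 (Arden) > 72,800,000 (Dune) > 41,860,000 (Willow) > 25,830,000 (Calder)
Arden wins with the top bid; all bids are sunk regardless.

Arden pays $88,110,000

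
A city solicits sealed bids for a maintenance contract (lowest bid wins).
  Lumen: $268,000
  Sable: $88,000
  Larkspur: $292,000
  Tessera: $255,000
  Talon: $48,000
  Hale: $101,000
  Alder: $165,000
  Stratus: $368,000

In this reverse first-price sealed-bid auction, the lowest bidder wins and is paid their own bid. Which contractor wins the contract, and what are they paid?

Talon is paid $48,000

Rule: the lowest bidder wins and is paid their own bid.
Bids ranked: 48,000 (Talon) < 88,000 (Sable) < 101,000 (Hale) < 165,000 (Alder) < 255,000 (Tessera) < 268,000 (Lumen) < …
Talon has the lowest bid and is paid exactly that: $48,000.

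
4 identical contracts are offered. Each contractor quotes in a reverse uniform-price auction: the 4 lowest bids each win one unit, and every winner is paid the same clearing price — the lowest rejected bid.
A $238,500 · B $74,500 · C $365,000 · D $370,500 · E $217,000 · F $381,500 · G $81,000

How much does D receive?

Sorting: 74,500 (B), 81,000 (G), 217,000 (E), 238,500 (A), 365,000 (C), 370,500 (D), …
Lowest 4: B, G, E, A.
First losing bid is C's $365,000, which sets the uniform price.
D does not win → is paid $0.

D is paid $0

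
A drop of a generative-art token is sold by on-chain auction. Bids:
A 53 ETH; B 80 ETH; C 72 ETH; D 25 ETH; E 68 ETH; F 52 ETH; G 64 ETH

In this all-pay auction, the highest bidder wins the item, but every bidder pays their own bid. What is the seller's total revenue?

Rule: the highest bidder wins the item, but every bidder pays their own bid.
Bids in order: 80 (B) > 72 (C) > 68 (E) > 64 (G) > 53 (A) > 52 (F) > …
B wins with the top bid; all bids are sunk regardless.
Every bidder forfeits their bid regardless of winning.
Revenue = 53 + 80 + 72 + 25 + 68 + 52 + 64 = 414 ETH.

Total revenue: 414 ETH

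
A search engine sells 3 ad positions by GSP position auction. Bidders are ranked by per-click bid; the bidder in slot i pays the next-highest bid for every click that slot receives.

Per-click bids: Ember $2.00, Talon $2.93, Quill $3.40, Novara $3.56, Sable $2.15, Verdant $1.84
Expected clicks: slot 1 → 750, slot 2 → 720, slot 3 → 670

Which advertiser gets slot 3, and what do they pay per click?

Per-click bids in order: $3.56 (Novara) > $3.40 (Quill) > $2.93 (Talon) > $2.15 (Sable) > …
Slot 3 goes to the third-ranked bidder, Talon, who pays the next bid down: $2.15/click.

Talon; $2.15 per click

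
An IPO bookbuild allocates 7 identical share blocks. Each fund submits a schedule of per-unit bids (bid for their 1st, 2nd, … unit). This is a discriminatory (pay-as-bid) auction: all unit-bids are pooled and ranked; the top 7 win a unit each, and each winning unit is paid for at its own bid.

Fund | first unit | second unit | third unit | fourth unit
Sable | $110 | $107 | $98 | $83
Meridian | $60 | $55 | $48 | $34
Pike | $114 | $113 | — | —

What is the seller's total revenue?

All unit-bids, highest first — top 7: 114 (Pike-1), 113 (Pike-2), 110 (Sable-1), 107 (Sable-2), 98 (Sable-3), 83 (Sable-4), 60 (Meridian-1)
Next rejected bid: $55 (not a price — pay-as-bid).
Each winning unit pays its own bid.
Revenue = 114 + 113 + 110 + 107 + 98 + 83 + 60 = $685.

Total revenue: $685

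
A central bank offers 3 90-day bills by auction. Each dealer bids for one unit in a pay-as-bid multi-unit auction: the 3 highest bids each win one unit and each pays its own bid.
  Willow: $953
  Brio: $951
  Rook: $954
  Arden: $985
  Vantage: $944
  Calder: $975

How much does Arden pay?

Bids ranked high→low: 985 (Arden), 975 (Calder), 954 (Rook), 953 (Willow), 951 (Brio), …
Winners (3 units): Arden, Calder, Rook.
Arden wins → own bid $985.

Arden pays $985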